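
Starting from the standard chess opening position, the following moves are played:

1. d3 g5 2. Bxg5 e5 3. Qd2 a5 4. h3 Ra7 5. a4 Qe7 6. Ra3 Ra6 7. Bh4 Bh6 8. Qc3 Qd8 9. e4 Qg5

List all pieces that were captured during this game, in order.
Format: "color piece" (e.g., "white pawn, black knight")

Tracking captures:
  Bxg5: captured black pawn

black pawn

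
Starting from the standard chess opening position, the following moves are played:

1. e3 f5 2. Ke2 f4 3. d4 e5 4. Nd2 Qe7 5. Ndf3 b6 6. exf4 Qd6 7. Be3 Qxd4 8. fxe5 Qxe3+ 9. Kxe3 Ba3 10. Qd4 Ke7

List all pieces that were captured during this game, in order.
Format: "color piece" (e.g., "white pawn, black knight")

Tracking captures:
  exf4: captured black pawn
  Qxd4: captured white pawn
  fxe5: captured black pawn
  Qxe3+: captured white bishop
  Kxe3: captured black queen

black pawn, white pawn, black pawn, white bishop, black queen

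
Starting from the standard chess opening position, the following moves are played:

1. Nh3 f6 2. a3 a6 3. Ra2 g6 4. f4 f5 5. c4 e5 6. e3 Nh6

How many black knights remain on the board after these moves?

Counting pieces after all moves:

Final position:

  a b c d e f g h
  ─────────────────
8│♜ ♞ ♝ ♛ ♚ ♝ · ♜│8
7│· ♟ ♟ ♟ · · · ♟│7
6│♟ · · · · · ♟ ♞│6
5│· · · · ♟ ♟ · ·│5
4│· · ♙ · · ♙ · ·│4
3│♙ · · · ♙ · · ♘│3
2│♖ ♙ · ♙ · · ♙ ♙│2
1│· ♘ ♗ ♕ ♔ ♗ · ♖│1
  ─────────────────
  a b c d e f g h


2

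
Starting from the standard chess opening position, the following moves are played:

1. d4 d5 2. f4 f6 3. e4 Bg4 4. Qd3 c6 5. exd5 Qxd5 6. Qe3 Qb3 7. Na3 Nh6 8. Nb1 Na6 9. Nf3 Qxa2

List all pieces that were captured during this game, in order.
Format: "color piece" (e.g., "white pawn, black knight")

Tracking captures:
  exd5: captured black pawn
  Qxd5: captured white pawn
  Qxa2: captured white pawn

black pawn, white pawn, white pawn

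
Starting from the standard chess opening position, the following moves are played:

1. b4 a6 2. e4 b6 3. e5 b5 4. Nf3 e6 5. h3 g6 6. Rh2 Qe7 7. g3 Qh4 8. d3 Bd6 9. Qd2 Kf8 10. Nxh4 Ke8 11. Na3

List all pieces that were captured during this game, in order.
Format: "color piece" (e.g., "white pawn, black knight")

Tracking captures:
  Nxh4: captured black queen

black queen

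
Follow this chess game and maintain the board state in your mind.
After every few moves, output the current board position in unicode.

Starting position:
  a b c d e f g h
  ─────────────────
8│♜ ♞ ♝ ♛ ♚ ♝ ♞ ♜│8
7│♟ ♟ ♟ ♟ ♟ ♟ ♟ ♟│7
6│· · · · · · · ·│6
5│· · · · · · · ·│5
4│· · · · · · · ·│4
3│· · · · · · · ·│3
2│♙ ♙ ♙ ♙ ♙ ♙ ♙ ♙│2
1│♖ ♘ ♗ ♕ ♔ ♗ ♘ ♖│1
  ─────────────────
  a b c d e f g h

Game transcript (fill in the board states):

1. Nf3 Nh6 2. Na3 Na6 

  a b c d e f g h
  ─────────────────
8│♜ · ♝ ♛ ♚ ♝ · ♜│8
7│♟ ♟ ♟ ♟ ♟ ♟ ♟ ♟│7
6│♞ · · · · · · ♞│6
5│· · · · · · · ·│5
4│· · · · · · · ·│4
3│♘ · · · · ♘ · ·│3
2│♙ ♙ ♙ ♙ ♙ ♙ ♙ ♙│2
1│♖ · ♗ ♕ ♔ ♗ · ♖│1
  ─────────────────
  a b c d e f g h

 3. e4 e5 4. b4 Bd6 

  a b c d e f g h
  ─────────────────
8│♜ · ♝ ♛ ♚ · · ♜│8
7│♟ ♟ ♟ ♟ · ♟ ♟ ♟│7
6│♞ · · ♝ · · · ♞│6
5│· · · · ♟ · · ·│5
4│· ♙ · · ♙ · · ·│4
3│♘ · · · · ♘ · ·│3
2│♙ · ♙ ♙ · ♙ ♙ ♙│2
1│♖ · ♗ ♕ ♔ ♗ · ♖│1
  ─────────────────
  a b c d e f g h

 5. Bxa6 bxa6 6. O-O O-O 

  a b c d e f g h
  ─────────────────
8│♜ · ♝ ♛ · ♜ ♚ ·│8
7│♟ · ♟ ♟ · ♟ ♟ ♟│7
6│♟ · · ♝ · · · ♞│6
5│· · · · ♟ · · ·│5
4│· ♙ · · ♙ · · ·│4
3│♘ · · · · ♘ · ·│3
2│♙ · ♙ ♙ · ♙ ♙ ♙│2
1│♖ · ♗ ♕ · ♖ ♔ ·│1
  ─────────────────
  a b c d e f g h

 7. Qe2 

  a b c d e f g h
  ─────────────────
8│♜ · ♝ ♛ · ♜ ♚ ·│8
7│♟ · ♟ ♟ · ♟ ♟ ♟│7
6│♟ · · ♝ · · · ♞│6
5│· · · · ♟ · · ·│5
4│· ♙ · · ♙ · · ·│4
3│♘ · · · · ♘ · ·│3
2│♙ · ♙ ♙ ♕ ♙ ♙ ♙│2
1│♖ · ♗ · · ♖ ♔ ·│1
  ─────────────────
  a b c d e f g h


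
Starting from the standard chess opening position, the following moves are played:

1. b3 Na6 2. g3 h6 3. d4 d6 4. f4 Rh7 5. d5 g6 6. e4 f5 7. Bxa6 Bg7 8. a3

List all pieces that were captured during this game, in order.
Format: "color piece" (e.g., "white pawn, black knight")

Tracking captures:
  Bxa6: captured black knight

black knight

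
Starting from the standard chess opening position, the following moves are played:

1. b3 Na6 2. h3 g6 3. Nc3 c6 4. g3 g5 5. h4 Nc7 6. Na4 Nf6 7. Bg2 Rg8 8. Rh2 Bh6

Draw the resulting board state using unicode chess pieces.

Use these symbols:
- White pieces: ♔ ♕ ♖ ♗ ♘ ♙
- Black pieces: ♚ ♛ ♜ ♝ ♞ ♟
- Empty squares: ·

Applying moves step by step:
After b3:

♜ ♞ ♝ ♛ ♚ ♝ ♞ ♜
♟ ♟ ♟ ♟ ♟ ♟ ♟ ♟
· · · · · · · ·
· · · · · · · ·
· · · · · · · ·
· ♙ · · · · · ·
♙ · ♙ ♙ ♙ ♙ ♙ ♙
♖ ♘ ♗ ♕ ♔ ♗ ♘ ♖


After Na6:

♜ · ♝ ♛ ♚ ♝ ♞ ♜
♟ ♟ ♟ ♟ ♟ ♟ ♟ ♟
♞ · · · · · · ·
· · · · · · · ·
· · · · · · · ·
· ♙ · · · · · ·
♙ · ♙ ♙ ♙ ♙ ♙ ♙
♖ ♘ ♗ ♕ ♔ ♗ ♘ ♖


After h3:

♜ · ♝ ♛ ♚ ♝ ♞ ♜
♟ ♟ ♟ ♟ ♟ ♟ ♟ ♟
♞ · · · · · · ·
· · · · · · · ·
· · · · · · · ·
· ♙ · · · · · ♙
♙ · ♙ ♙ ♙ ♙ ♙ ·
♖ ♘ ♗ ♕ ♔ ♗ ♘ ♖


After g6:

♜ · ♝ ♛ ♚ ♝ ♞ ♜
♟ ♟ ♟ ♟ ♟ ♟ · ♟
♞ · · · · · ♟ ·
· · · · · · · ·
· · · · · · · ·
· ♙ · · · · · ♙
♙ · ♙ ♙ ♙ ♙ ♙ ·
♖ ♘ ♗ ♕ ♔ ♗ ♘ ♖


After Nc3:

♜ · ♝ ♛ ♚ ♝ ♞ ♜
♟ ♟ ♟ ♟ ♟ ♟ · ♟
♞ · · · · · ♟ ·
· · · · · · · ·
· · · · · · · ·
· ♙ ♘ · · · · ♙
♙ · ♙ ♙ ♙ ♙ ♙ ·
♖ · ♗ ♕ ♔ ♗ ♘ ♖


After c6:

♜ · ♝ ♛ ♚ ♝ ♞ ♜
♟ ♟ · ♟ ♟ ♟ · ♟
♞ · ♟ · · · ♟ ·
· · · · · · · ·
· · · · · · · ·
· ♙ ♘ · · · · ♙
♙ · ♙ ♙ ♙ ♙ ♙ ·
♖ · ♗ ♕ ♔ ♗ ♘ ♖


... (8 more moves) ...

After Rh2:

♜ · ♝ ♛ ♚ ♝ ♜ ·
♟ ♟ ♞ ♟ ♟ ♟ · ♟
· · ♟ · · ♞ · ·
· · · · · · ♟ ·
♘ · · · · · · ♙
· ♙ · · · · ♙ ·
♙ · ♙ ♙ ♙ ♙ ♗ ♖
♖ · ♗ ♕ ♔ · ♘ ·


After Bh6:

♜ · ♝ ♛ ♚ · ♜ ·
♟ ♟ ♞ ♟ ♟ ♟ · ♟
· · ♟ · · ♞ · ♝
· · · · · · ♟ ·
♘ · · · · · · ♙
· ♙ · · · · ♙ ·
♙ · ♙ ♙ ♙ ♙ ♗ ♖
♖ · ♗ ♕ ♔ · ♘ ·



  a b c d e f g h
  ─────────────────
8│♜ · ♝ ♛ ♚ · ♜ ·│8
7│♟ ♟ ♞ ♟ ♟ ♟ · ♟│7
6│· · ♟ · · ♞ · ♝│6
5│· · · · · · ♟ ·│5
4│♘ · · · · · · ♙│4
3│· ♙ · · · · ♙ ·│3
2│♙ · ♙ ♙ ♙ ♙ ♗ ♖│2
1│♖ · ♗ ♕ ♔ · ♘ ·│1
  ─────────────────
  a b c d e f g h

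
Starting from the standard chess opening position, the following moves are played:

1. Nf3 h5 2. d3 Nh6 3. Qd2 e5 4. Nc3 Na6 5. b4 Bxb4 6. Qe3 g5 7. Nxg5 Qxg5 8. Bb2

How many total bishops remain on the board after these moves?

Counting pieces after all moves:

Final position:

  a b c d e f g h
  ─────────────────
8│♜ · ♝ · ♚ · · ♜│8
7│♟ ♟ ♟ ♟ · ♟ · ·│7
6│♞ · · · · · · ♞│6
5│· · · · ♟ · ♛ ♟│5
4│· ♝ · · · · · ·│4
3│· · ♘ ♙ ♕ · · ·│3
2│♙ ♗ ♙ · ♙ ♙ ♙ ♙│2
1│♖ · · · ♔ ♗ · ♖│1
  ─────────────────
  a b c d e f g h


4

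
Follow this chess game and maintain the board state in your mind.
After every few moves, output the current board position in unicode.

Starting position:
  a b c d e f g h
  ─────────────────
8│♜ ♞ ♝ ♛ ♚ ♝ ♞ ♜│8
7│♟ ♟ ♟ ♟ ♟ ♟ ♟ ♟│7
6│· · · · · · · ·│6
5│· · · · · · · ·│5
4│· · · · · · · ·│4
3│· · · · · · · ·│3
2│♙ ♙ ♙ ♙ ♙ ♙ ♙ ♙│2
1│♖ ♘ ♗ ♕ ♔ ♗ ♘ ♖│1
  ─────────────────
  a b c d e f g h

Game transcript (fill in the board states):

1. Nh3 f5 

  a b c d e f g h
  ─────────────────
8│♜ ♞ ♝ ♛ ♚ ♝ ♞ ♜│8
7│♟ ♟ ♟ ♟ ♟ · ♟ ♟│7
6│· · · · · · · ·│6
5│· · · · · ♟ · ·│5
4│· · · · · · · ·│4
3│· · · · · · · ♘│3
2│♙ ♙ ♙ ♙ ♙ ♙ ♙ ♙│2
1│♖ ♘ ♗ ♕ ♔ ♗ · ♖│1
  ─────────────────
  a b c d e f g h

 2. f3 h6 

  a b c d e f g h
  ─────────────────
8│♜ ♞ ♝ ♛ ♚ ♝ ♞ ♜│8
7│♟ ♟ ♟ ♟ ♟ · ♟ ·│7
6│· · · · · · · ♟│6
5│· · · · · ♟ · ·│5
4│· · · · · · · ·│4
3│· · · · · ♙ · ♘│3
2│♙ ♙ ♙ ♙ ♙ · ♙ ♙│2
1│♖ ♘ ♗ ♕ ♔ ♗ · ♖│1
  ─────────────────
  a b c d e f g h

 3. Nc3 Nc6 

  a b c d e f g h
  ─────────────────
8│♜ · ♝ ♛ ♚ ♝ ♞ ♜│8
7│♟ ♟ ♟ ♟ ♟ · ♟ ·│7
6│· · ♞ · · · · ♟│6
5│· · · · · ♟ · ·│5
4│· · · · · · · ·│4
3│· · ♘ · · ♙ · ♘│3
2│♙ ♙ ♙ ♙ ♙ · ♙ ♙│2
1│♖ · ♗ ♕ ♔ ♗ · ♖│1
  ─────────────────
  a b c d e f g h

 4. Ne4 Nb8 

  a b c d e f g h
  ─────────────────
8│♜ ♞ ♝ ♛ ♚ ♝ ♞ ♜│8
7│♟ ♟ ♟ ♟ ♟ · ♟ ·│7
6│· · · · · · · ♟│6
5│· · · · · ♟ · ·│5
4│· · · · ♘ · · ·│4
3│· · · · · ♙ · ♘│3
2│♙ ♙ ♙ ♙ ♙ · ♙ ♙│2
1│♖ · ♗ ♕ ♔ ♗ · ♖│1
  ─────────────────
  a b c d e f g h

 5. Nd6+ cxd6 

  a b c d e f g h
  ─────────────────
8│♜ ♞ ♝ ♛ ♚ ♝ ♞ ♜│8
7│♟ ♟ · ♟ ♟ · ♟ ·│7
6│· · · ♟ · · · ♟│6
5│· · · · · ♟ · ·│5
4│· · · · · · · ·│4
3│· · · · · ♙ · ♘│3
2│♙ ♙ ♙ ♙ ♙ · ♙ ♙│2
1│♖ · ♗ ♕ ♔ ♗ · ♖│1
  ─────────────────
  a b c d e f g h



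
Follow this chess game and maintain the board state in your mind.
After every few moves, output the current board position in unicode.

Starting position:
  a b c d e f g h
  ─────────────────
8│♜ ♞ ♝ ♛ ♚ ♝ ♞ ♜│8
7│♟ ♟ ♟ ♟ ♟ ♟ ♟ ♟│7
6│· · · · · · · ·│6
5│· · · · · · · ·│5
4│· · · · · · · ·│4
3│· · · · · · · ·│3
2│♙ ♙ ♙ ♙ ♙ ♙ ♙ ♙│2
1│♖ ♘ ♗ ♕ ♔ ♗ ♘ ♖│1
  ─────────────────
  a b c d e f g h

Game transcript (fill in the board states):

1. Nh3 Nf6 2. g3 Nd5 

  a b c d e f g h
  ─────────────────
8│♜ ♞ ♝ ♛ ♚ ♝ · ♜│8
7│♟ ♟ ♟ ♟ ♟ ♟ ♟ ♟│7
6│· · · · · · · ·│6
5│· · · ♞ · · · ·│5
4│· · · · · · · ·│4
3│· · · · · · ♙ ♘│3
2│♙ ♙ ♙ ♙ ♙ ♙ · ♙│2
1│♖ ♘ ♗ ♕ ♔ ♗ · ♖│1
  ─────────────────
  a b c d e f g h

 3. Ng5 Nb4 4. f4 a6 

  a b c d e f g h
  ─────────────────
8│♜ ♞ ♝ ♛ ♚ ♝ · ♜│8
7│· ♟ ♟ ♟ ♟ ♟ ♟ ♟│7
6│♟ · · · · · · ·│6
5│· · · · · · ♘ ·│5
4│· ♞ · · · ♙ · ·│4
3│· · · · · · ♙ ·│3
2│♙ ♙ ♙ ♙ ♙ · · ♙│2
1│♖ ♘ ♗ ♕ ♔ ♗ · ♖│1
  ─────────────────
  a b c d e f g h

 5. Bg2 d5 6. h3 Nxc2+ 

  a b c d e f g h
  ─────────────────
8│♜ ♞ ♝ ♛ ♚ ♝ · ♜│8
7│· ♟ ♟ · ♟ ♟ ♟ ♟│7
6│♟ · · · · · · ·│6
5│· · · ♟ · · ♘ ·│5
4│· · · · · ♙ · ·│4
3│· · · · · · ♙ ♙│3
2│♙ ♙ ♞ ♙ ♙ · ♗ ·│2
1│♖ ♘ ♗ ♕ ♔ · · ♖│1
  ─────────────────
  a b c d e f g h

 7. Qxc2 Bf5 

  a b c d e f g h
  ─────────────────
8│♜ ♞ · ♛ ♚ ♝ · ♜│8
7│· ♟ ♟ · ♟ ♟ ♟ ♟│7
6│♟ · · · · · · ·│6
5│· · · ♟ · ♝ ♘ ·│5
4│· · · · · ♙ · ·│4
3│· · · · · · ♙ ♙│3
2│♙ ♙ ♕ ♙ ♙ · ♗ ·│2
1│♖ ♘ ♗ · ♔ · · ♖│1
  ─────────────────
  a b c d e f g h


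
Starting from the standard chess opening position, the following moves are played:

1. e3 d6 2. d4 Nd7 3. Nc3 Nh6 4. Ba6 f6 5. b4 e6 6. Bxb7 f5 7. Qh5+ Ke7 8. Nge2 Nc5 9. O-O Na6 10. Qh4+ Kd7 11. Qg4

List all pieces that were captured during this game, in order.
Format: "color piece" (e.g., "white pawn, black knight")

Tracking captures:
  Bxb7: captured black pawn

black pawn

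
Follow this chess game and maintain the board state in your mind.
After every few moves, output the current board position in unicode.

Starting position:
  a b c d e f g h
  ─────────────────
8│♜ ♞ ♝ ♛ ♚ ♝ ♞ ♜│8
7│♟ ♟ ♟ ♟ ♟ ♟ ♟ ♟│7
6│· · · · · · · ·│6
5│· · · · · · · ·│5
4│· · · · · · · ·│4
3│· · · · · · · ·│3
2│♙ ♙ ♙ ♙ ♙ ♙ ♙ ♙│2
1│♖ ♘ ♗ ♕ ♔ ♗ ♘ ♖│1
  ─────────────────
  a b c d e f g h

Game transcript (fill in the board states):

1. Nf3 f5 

  a b c d e f g h
  ─────────────────
8│♜ ♞ ♝ ♛ ♚ ♝ ♞ ♜│8
7│♟ ♟ ♟ ♟ ♟ · ♟ ♟│7
6│· · · · · · · ·│6
5│· · · · · ♟ · ·│5
4│· · · · · · · ·│4
3│· · · · · ♘ · ·│3
2│♙ ♙ ♙ ♙ ♙ ♙ ♙ ♙│2
1│♖ ♘ ♗ ♕ ♔ ♗ · ♖│1
  ─────────────────
  a b c d e f g h

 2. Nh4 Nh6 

  a b c d e f g h
  ─────────────────
8│♜ ♞ ♝ ♛ ♚ ♝ · ♜│8
7│♟ ♟ ♟ ♟ ♟ · ♟ ♟│7
6│· · · · · · · ♞│6
5│· · · · · ♟ · ·│5
4│· · · · · · · ♘│4
3│· · · · · · · ·│3
2│♙ ♙ ♙ ♙ ♙ ♙ ♙ ♙│2
1│♖ ♘ ♗ ♕ ♔ ♗ · ♖│1
  ─────────────────
  a b c d e f g h

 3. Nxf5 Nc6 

  a b c d e f g h
  ─────────────────
8│♜ · ♝ ♛ ♚ ♝ · ♜│8
7│♟ ♟ ♟ ♟ ♟ · ♟ ♟│7
6│· · ♞ · · · · ♞│6
5│· · · · · ♘ · ·│5
4│· · · · · · · ·│4
3│· · · · · · · ·│3
2│♙ ♙ ♙ ♙ ♙ ♙ ♙ ♙│2
1│♖ ♘ ♗ ♕ ♔ ♗ · ♖│1
  ─────────────────
  a b c d e f g h



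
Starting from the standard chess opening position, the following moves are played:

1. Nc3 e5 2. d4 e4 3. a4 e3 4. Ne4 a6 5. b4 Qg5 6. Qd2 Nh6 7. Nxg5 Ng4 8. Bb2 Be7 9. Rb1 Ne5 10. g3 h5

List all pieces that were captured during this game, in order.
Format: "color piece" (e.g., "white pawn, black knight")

Tracking captures:
  Nxg5: captured black queen

black queen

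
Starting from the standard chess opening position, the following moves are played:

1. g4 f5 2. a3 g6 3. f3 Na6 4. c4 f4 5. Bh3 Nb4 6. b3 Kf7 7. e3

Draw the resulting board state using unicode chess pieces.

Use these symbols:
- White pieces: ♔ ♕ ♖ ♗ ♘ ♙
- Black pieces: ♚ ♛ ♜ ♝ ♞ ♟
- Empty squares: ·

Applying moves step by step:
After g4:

♜ ♞ ♝ ♛ ♚ ♝ ♞ ♜
♟ ♟ ♟ ♟ ♟ ♟ ♟ ♟
· · · · · · · ·
· · · · · · · ·
· · · · · · ♙ ·
· · · · · · · ·
♙ ♙ ♙ ♙ ♙ ♙ · ♙
♖ ♘ ♗ ♕ ♔ ♗ ♘ ♖


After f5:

♜ ♞ ♝ ♛ ♚ ♝ ♞ ♜
♟ ♟ ♟ ♟ ♟ · ♟ ♟
· · · · · · · ·
· · · · · ♟ · ·
· · · · · · ♙ ·
· · · · · · · ·
♙ ♙ ♙ ♙ ♙ ♙ · ♙
♖ ♘ ♗ ♕ ♔ ♗ ♘ ♖


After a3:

♜ ♞ ♝ ♛ ♚ ♝ ♞ ♜
♟ ♟ ♟ ♟ ♟ · ♟ ♟
· · · · · · · ·
· · · · · ♟ · ·
· · · · · · ♙ ·
♙ · · · · · · ·
· ♙ ♙ ♙ ♙ ♙ · ♙
♖ ♘ ♗ ♕ ♔ ♗ ♘ ♖


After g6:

♜ ♞ ♝ ♛ ♚ ♝ ♞ ♜
♟ ♟ ♟ ♟ ♟ · · ♟
· · · · · · ♟ ·
· · · · · ♟ · ·
· · · · · · ♙ ·
♙ · · · · · · ·
· ♙ ♙ ♙ ♙ ♙ · ♙
♖ ♘ ♗ ♕ ♔ ♗ ♘ ♖


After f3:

♜ ♞ ♝ ♛ ♚ ♝ ♞ ♜
♟ ♟ ♟ ♟ ♟ · · ♟
· · · · · · ♟ ·
· · · · · ♟ · ·
· · · · · · ♙ ·
♙ · · · · ♙ · ·
· ♙ ♙ ♙ ♙ · · ♙
♖ ♘ ♗ ♕ ♔ ♗ ♘ ♖


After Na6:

♜ · ♝ ♛ ♚ ♝ ♞ ♜
♟ ♟ ♟ ♟ ♟ · · ♟
♞ · · · · · ♟ ·
· · · · · ♟ · ·
· · · · · · ♙ ·
♙ · · · · ♙ · ·
· ♙ ♙ ♙ ♙ · · ♙
♖ ♘ ♗ ♕ ♔ ♗ ♘ ♖


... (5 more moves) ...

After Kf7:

♜ · ♝ ♛ · ♝ ♞ ♜
♟ ♟ ♟ ♟ ♟ ♚ · ♟
· · · · · · ♟ ·
· · · · · · · ·
· ♞ ♙ · · ♟ ♙ ·
♙ ♙ · · · ♙ · ♗
· · · ♙ ♙ · · ♙
♖ ♘ ♗ ♕ ♔ · ♘ ♖


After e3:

♜ · ♝ ♛ · ♝ ♞ ♜
♟ ♟ ♟ ♟ ♟ ♚ · ♟
· · · · · · ♟ ·
· · · · · · · ·
· ♞ ♙ · · ♟ ♙ ·
♙ ♙ · · ♙ ♙ · ♗
· · · ♙ · · · ♙
♖ ♘ ♗ ♕ ♔ · ♘ ♖



  a b c d e f g h
  ─────────────────
8│♜ · ♝ ♛ · ♝ ♞ ♜│8
7│♟ ♟ ♟ ♟ ♟ ♚ · ♟│7
6│· · · · · · ♟ ·│6
5│· · · · · · · ·│5
4│· ♞ ♙ · · ♟ ♙ ·│4
3│♙ ♙ · · ♙ ♙ · ♗│3
2│· · · ♙ · · · ♙│2
1│♖ ♘ ♗ ♕ ♔ · ♘ ♖│1
  ─────────────────
  a b c d e f g h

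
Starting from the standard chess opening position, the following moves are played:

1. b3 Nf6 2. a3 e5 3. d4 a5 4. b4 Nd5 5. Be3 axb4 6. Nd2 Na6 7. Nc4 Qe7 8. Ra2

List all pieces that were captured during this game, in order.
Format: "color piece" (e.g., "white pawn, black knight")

Tracking captures:
  axb4: captured white pawn

white pawn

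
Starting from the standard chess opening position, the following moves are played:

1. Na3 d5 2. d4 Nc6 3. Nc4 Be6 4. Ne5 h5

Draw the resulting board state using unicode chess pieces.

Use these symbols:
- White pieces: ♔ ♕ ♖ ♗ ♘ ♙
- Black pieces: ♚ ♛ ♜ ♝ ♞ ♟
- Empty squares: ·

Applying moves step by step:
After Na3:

♜ ♞ ♝ ♛ ♚ ♝ ♞ ♜
♟ ♟ ♟ ♟ ♟ ♟ ♟ ♟
· · · · · · · ·
· · · · · · · ·
· · · · · · · ·
♘ · · · · · · ·
♙ ♙ ♙ ♙ ♙ ♙ ♙ ♙
♖ · ♗ ♕ ♔ ♗ ♘ ♖


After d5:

♜ ♞ ♝ ♛ ♚ ♝ ♞ ♜
♟ ♟ ♟ · ♟ ♟ ♟ ♟
· · · · · · · ·
· · · ♟ · · · ·
· · · · · · · ·
♘ · · · · · · ·
♙ ♙ ♙ ♙ ♙ ♙ ♙ ♙
♖ · ♗ ♕ ♔ ♗ ♘ ♖


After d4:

♜ ♞ ♝ ♛ ♚ ♝ ♞ ♜
♟ ♟ ♟ · ♟ ♟ ♟ ♟
· · · · · · · ·
· · · ♟ · · · ·
· · · ♙ · · · ·
♘ · · · · · · ·
♙ ♙ ♙ · ♙ ♙ ♙ ♙
♖ · ♗ ♕ ♔ ♗ ♘ ♖


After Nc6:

♜ · ♝ ♛ ♚ ♝ ♞ ♜
♟ ♟ ♟ · ♟ ♟ ♟ ♟
· · ♞ · · · · ·
· · · ♟ · · · ·
· · · ♙ · · · ·
♘ · · · · · · ·
♙ ♙ ♙ · ♙ ♙ ♙ ♙
♖ · ♗ ♕ ♔ ♗ ♘ ♖


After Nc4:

♜ · ♝ ♛ ♚ ♝ ♞ ♜
♟ ♟ ♟ · ♟ ♟ ♟ ♟
· · ♞ · · · · ·
· · · ♟ · · · ·
· · ♘ ♙ · · · ·
· · · · · · · ·
♙ ♙ ♙ · ♙ ♙ ♙ ♙
♖ · ♗ ♕ ♔ ♗ ♘ ♖


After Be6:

♜ · · ♛ ♚ ♝ ♞ ♜
♟ ♟ ♟ · ♟ ♟ ♟ ♟
· · ♞ · ♝ · · ·
· · · ♟ · · · ·
· · ♘ ♙ · · · ·
· · · · · · · ·
♙ ♙ ♙ · ♙ ♙ ♙ ♙
♖ · ♗ ♕ ♔ ♗ ♘ ♖


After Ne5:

♜ · · ♛ ♚ ♝ ♞ ♜
♟ ♟ ♟ · ♟ ♟ ♟ ♟
· · ♞ · ♝ · · ·
· · · ♟ ♘ · · ·
· · · ♙ · · · ·
· · · · · · · ·
♙ ♙ ♙ · ♙ ♙ ♙ ♙
♖ · ♗ ♕ ♔ ♗ ♘ ♖


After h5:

♜ · · ♛ ♚ ♝ ♞ ♜
♟ ♟ ♟ · ♟ ♟ ♟ ·
· · ♞ · ♝ · · ·
· · · ♟ ♘ · · ♟
· · · ♙ · · · ·
· · · · · · · ·
♙ ♙ ♙ · ♙ ♙ ♙ ♙
♖ · ♗ ♕ ♔ ♗ ♘ ♖



  a b c d e f g h
  ─────────────────
8│♜ · · ♛ ♚ ♝ ♞ ♜│8
7│♟ ♟ ♟ · ♟ ♟ ♟ ·│7
6│· · ♞ · ♝ · · ·│6
5│· · · ♟ ♘ · · ♟│5
4│· · · ♙ · · · ·│4
3│· · · · · · · ·│3
2│♙ ♙ ♙ · ♙ ♙ ♙ ♙│2
1│♖ · ♗ ♕ ♔ ♗ ♘ ♖│1
  ─────────────────
  a b c d e f g h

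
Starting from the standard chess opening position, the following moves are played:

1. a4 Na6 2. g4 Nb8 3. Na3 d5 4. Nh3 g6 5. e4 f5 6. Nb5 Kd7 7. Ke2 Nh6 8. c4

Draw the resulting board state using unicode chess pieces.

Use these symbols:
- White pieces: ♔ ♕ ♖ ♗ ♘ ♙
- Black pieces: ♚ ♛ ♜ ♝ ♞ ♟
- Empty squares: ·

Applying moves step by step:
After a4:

♜ ♞ ♝ ♛ ♚ ♝ ♞ ♜
♟ ♟ ♟ ♟ ♟ ♟ ♟ ♟
· · · · · · · ·
· · · · · · · ·
♙ · · · · · · ·
· · · · · · · ·
· ♙ ♙ ♙ ♙ ♙ ♙ ♙
♖ ♘ ♗ ♕ ♔ ♗ ♘ ♖


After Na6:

♜ · ♝ ♛ ♚ ♝ ♞ ♜
♟ ♟ ♟ ♟ ♟ ♟ ♟ ♟
♞ · · · · · · ·
· · · · · · · ·
♙ · · · · · · ·
· · · · · · · ·
· ♙ ♙ ♙ ♙ ♙ ♙ ♙
♖ ♘ ♗ ♕ ♔ ♗ ♘ ♖


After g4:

♜ · ♝ ♛ ♚ ♝ ♞ ♜
♟ ♟ ♟ ♟ ♟ ♟ ♟ ♟
♞ · · · · · · ·
· · · · · · · ·
♙ · · · · · ♙ ·
· · · · · · · ·
· ♙ ♙ ♙ ♙ ♙ · ♙
♖ ♘ ♗ ♕ ♔ ♗ ♘ ♖


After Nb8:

♜ ♞ ♝ ♛ ♚ ♝ ♞ ♜
♟ ♟ ♟ ♟ ♟ ♟ ♟ ♟
· · · · · · · ·
· · · · · · · ·
♙ · · · · · ♙ ·
· · · · · · · ·
· ♙ ♙ ♙ ♙ ♙ · ♙
♖ ♘ ♗ ♕ ♔ ♗ ♘ ♖


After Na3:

♜ ♞ ♝ ♛ ♚ ♝ ♞ ♜
♟ ♟ ♟ ♟ ♟ ♟ ♟ ♟
· · · · · · · ·
· · · · · · · ·
♙ · · · · · ♙ ·
♘ · · · · · · ·
· ♙ ♙ ♙ ♙ ♙ · ♙
♖ · ♗ ♕ ♔ ♗ ♘ ♖


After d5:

♜ ♞ ♝ ♛ ♚ ♝ ♞ ♜
♟ ♟ ♟ · ♟ ♟ ♟ ♟
· · · · · · · ·
· · · ♟ · · · ·
♙ · · · · · ♙ ·
♘ · · · · · · ·
· ♙ ♙ ♙ ♙ ♙ · ♙
♖ · ♗ ♕ ♔ ♗ ♘ ♖


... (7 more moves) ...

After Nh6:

♜ ♞ ♝ ♛ · ♝ · ♜
♟ ♟ ♟ ♚ ♟ · · ♟
· · · · · · ♟ ♞
· ♘ · ♟ · ♟ · ·
♙ · · · ♙ · ♙ ·
· · · · · · · ♘
· ♙ ♙ ♙ ♔ ♙ · ♙
♖ · ♗ ♕ · ♗ · ♖


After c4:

♜ ♞ ♝ ♛ · ♝ · ♜
♟ ♟ ♟ ♚ ♟ · · ♟
· · · · · · ♟ ♞
· ♘ · ♟ · ♟ · ·
♙ · ♙ · ♙ · ♙ ·
· · · · · · · ♘
· ♙ · ♙ ♔ ♙ · ♙
♖ · ♗ ♕ · ♗ · ♖



  a b c d e f g h
  ─────────────────
8│♜ ♞ ♝ ♛ · ♝ · ♜│8
7│♟ ♟ ♟ ♚ ♟ · · ♟│7
6│· · · · · · ♟ ♞│6
5│· ♘ · ♟ · ♟ · ·│5
4│♙ · ♙ · ♙ · ♙ ·│4
3│· · · · · · · ♘│3
2│· ♙ · ♙ ♔ ♙ · ♙│2
1│♖ · ♗ ♕ · ♗ · ♖│1
  ─────────────────
  a b c d e f g h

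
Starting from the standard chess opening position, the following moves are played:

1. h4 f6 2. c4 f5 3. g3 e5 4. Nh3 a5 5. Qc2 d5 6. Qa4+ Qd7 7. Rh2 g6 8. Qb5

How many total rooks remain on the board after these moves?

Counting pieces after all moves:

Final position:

  a b c d e f g h
  ─────────────────
8│♜ ♞ ♝ · ♚ ♝ ♞ ♜│8
7│· ♟ ♟ ♛ · · · ♟│7
6│· · · · · · ♟ ·│6
5│♟ ♕ · ♟ ♟ ♟ · ·│5
4│· · ♙ · · · · ♙│4
3│· · · · · · ♙ ♘│3
2│♙ ♙ · ♙ ♙ ♙ · ♖│2
1│♖ ♘ ♗ · ♔ ♗ · ·│1
  ─────────────────
  a b c d e f g h


4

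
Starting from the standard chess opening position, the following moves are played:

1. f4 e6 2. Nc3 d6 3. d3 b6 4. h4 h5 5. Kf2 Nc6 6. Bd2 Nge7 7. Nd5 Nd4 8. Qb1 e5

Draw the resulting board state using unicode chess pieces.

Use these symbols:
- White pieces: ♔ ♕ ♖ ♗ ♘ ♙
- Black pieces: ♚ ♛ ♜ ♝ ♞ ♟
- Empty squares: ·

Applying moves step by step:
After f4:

♜ ♞ ♝ ♛ ♚ ♝ ♞ ♜
♟ ♟ ♟ ♟ ♟ ♟ ♟ ♟
· · · · · · · ·
· · · · · · · ·
· · · · · ♙ · ·
· · · · · · · ·
♙ ♙ ♙ ♙ ♙ · ♙ ♙
♖ ♘ ♗ ♕ ♔ ♗ ♘ ♖


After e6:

♜ ♞ ♝ ♛ ♚ ♝ ♞ ♜
♟ ♟ ♟ ♟ · ♟ ♟ ♟
· · · · ♟ · · ·
· · · · · · · ·
· · · · · ♙ · ·
· · · · · · · ·
♙ ♙ ♙ ♙ ♙ · ♙ ♙
♖ ♘ ♗ ♕ ♔ ♗ ♘ ♖


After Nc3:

♜ ♞ ♝ ♛ ♚ ♝ ♞ ♜
♟ ♟ ♟ ♟ · ♟ ♟ ♟
· · · · ♟ · · ·
· · · · · · · ·
· · · · · ♙ · ·
· · ♘ · · · · ·
♙ ♙ ♙ ♙ ♙ · ♙ ♙
♖ · ♗ ♕ ♔ ♗ ♘ ♖


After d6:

♜ ♞ ♝ ♛ ♚ ♝ ♞ ♜
♟ ♟ ♟ · · ♟ ♟ ♟
· · · ♟ ♟ · · ·
· · · · · · · ·
· · · · · ♙ · ·
· · ♘ · · · · ·
♙ ♙ ♙ ♙ ♙ · ♙ ♙
♖ · ♗ ♕ ♔ ♗ ♘ ♖


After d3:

♜ ♞ ♝ ♛ ♚ ♝ ♞ ♜
♟ ♟ ♟ · · ♟ ♟ ♟
· · · ♟ ♟ · · ·
· · · · · · · ·
· · · · · ♙ · ·
· · ♘ ♙ · · · ·
♙ ♙ ♙ · ♙ · ♙ ♙
♖ · ♗ ♕ ♔ ♗ ♘ ♖


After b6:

♜ ♞ ♝ ♛ ♚ ♝ ♞ ♜
♟ · ♟ · · ♟ ♟ ♟
· ♟ · ♟ ♟ · · ·
· · · · · · · ·
· · · · · ♙ · ·
· · ♘ ♙ · · · ·
♙ ♙ ♙ · ♙ · ♙ ♙
♖ · ♗ ♕ ♔ ♗ ♘ ♖


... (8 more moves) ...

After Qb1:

♜ · ♝ ♛ ♚ ♝ · ♜
♟ · ♟ · ♞ ♟ ♟ ·
· ♟ · ♟ ♟ · · ·
· · · ♘ · · · ♟
· · · ♞ · ♙ · ♙
· · · ♙ · · · ·
♙ ♙ ♙ ♗ ♙ ♔ ♙ ·
♖ ♕ · · · ♗ ♘ ♖


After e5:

♜ · ♝ ♛ ♚ ♝ · ♜
♟ · ♟ · ♞ ♟ ♟ ·
· ♟ · ♟ · · · ·
· · · ♘ ♟ · · ♟
· · · ♞ · ♙ · ♙
· · · ♙ · · · ·
♙ ♙ ♙ ♗ ♙ ♔ ♙ ·
♖ ♕ · · · ♗ ♘ ♖



  a b c d e f g h
  ─────────────────
8│♜ · ♝ ♛ ♚ ♝ · ♜│8
7│♟ · ♟ · ♞ ♟ ♟ ·│7
6│· ♟ · ♟ · · · ·│6
5│· · · ♘ ♟ · · ♟│5
4│· · · ♞ · ♙ · ♙│4
3│· · · ♙ · · · ·│3
2│♙ ♙ ♙ ♗ ♙ ♔ ♙ ·│2
1│♖ ♕ · · · ♗ ♘ ♖│1
  ─────────────────
  a b c d e f g h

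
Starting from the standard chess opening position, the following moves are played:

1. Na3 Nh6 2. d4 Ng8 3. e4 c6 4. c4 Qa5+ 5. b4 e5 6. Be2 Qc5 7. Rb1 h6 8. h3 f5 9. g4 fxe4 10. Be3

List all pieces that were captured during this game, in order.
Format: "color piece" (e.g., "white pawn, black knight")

Tracking captures:
  fxe4: captured white pawn

white pawn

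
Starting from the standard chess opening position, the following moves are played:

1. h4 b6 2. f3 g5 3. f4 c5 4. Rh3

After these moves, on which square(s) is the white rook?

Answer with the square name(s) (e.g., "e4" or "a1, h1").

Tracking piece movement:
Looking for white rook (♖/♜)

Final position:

  a b c d e f g h
  ─────────────────
8│♜ ♞ ♝ ♛ ♚ ♝ ♞ ♜│8
7│♟ · · ♟ ♟ ♟ · ♟│7
6│· ♟ · · · · · ·│6
5│· · ♟ · · · ♟ ·│5
4│· · · · · ♙ · ♙│4
3│· · · · · · · ♖│3
2│♙ ♙ ♙ ♙ ♙ · ♙ ·│2
1│♖ ♘ ♗ ♕ ♔ ♗ ♘ ·│1
  ─────────────────
  a b c d e f g h


a1, h3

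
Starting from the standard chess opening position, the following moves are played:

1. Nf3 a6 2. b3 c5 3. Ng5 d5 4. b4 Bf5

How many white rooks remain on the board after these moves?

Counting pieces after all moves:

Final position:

  a b c d e f g h
  ─────────────────
8│♜ ♞ · ♛ ♚ ♝ ♞ ♜│8
7│· ♟ · · ♟ ♟ ♟ ♟│7
6│♟ · · · · · · ·│6
5│· · ♟ ♟ · ♝ ♘ ·│5
4│· ♙ · · · · · ·│4
3│· · · · · · · ·│3
2│♙ · ♙ ♙ ♙ ♙ ♙ ♙│2
1│♖ ♘ ♗ ♕ ♔ ♗ · ♖│1
  ─────────────────
  a b c d e f g h


2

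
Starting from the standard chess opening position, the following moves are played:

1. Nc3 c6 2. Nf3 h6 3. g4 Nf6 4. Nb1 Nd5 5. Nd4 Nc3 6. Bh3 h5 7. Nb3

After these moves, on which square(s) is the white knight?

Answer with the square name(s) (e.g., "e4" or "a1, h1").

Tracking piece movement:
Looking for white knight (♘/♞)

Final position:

  a b c d e f g h
  ─────────────────
8│♜ ♞ ♝ ♛ ♚ ♝ · ♜│8
7│♟ ♟ · ♟ ♟ ♟ ♟ ·│7
6│· · ♟ · · · · ·│6
5│· · · · · · · ♟│5
4│· · · · · · ♙ ·│4
3│· ♘ ♞ · · · · ♗│3
2│♙ ♙ ♙ ♙ ♙ ♙ · ♙│2
1│♖ ♘ ♗ ♕ ♔ · · ♖│1
  ─────────────────
  a b c d e f g h


b1, b3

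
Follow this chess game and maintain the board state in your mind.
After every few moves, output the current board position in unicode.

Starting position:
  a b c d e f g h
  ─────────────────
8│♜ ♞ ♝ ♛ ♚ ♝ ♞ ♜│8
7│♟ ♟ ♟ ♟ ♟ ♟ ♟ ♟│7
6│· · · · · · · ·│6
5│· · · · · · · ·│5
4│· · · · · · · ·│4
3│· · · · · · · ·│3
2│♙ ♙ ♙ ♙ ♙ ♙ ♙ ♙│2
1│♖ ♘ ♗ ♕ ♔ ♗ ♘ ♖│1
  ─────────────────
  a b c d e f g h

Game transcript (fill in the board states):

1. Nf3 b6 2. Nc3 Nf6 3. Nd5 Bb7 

  a b c d e f g h
  ─────────────────
8│♜ ♞ · ♛ ♚ ♝ · ♜│8
7│♟ ♝ ♟ ♟ ♟ ♟ ♟ ♟│7
6│· ♟ · · · ♞ · ·│6
5│· · · ♘ · · · ·│5
4│· · · · · · · ·│4
3│· · · · · ♘ · ·│3
2│♙ ♙ ♙ ♙ ♙ ♙ ♙ ♙│2
1│♖ · ♗ ♕ ♔ ♗ · ♖│1
  ─────────────────
  a b c d e f g h

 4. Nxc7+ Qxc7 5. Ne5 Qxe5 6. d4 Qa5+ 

  a b c d e f g h
  ─────────────────
8│♜ ♞ · · ♚ ♝ · ♜│8
7│♟ ♝ · ♟ ♟ ♟ ♟ ♟│7
6│· ♟ · · · ♞ · ·│6
5│♛ · · · · · · ·│5
4│· · · ♙ · · · ·│4
3│· · · · · · · ·│3
2│♙ ♙ ♙ · ♙ ♙ ♙ ♙│2
1│♖ · ♗ ♕ ♔ ♗ · ♖│1
  ─────────────────
  a b c d e f g h

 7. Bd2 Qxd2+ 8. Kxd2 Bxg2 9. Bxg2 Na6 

  a b c d e f g h
  ─────────────────
8│♜ · · · ♚ ♝ · ♜│8
7│♟ · · ♟ ♟ ♟ ♟ ♟│7
6│♞ ♟ · · · ♞ · ·│6
5│· · · · · · · ·│5
4│· · · ♙ · · · ·│4
3│· · · · · · · ·│3
2│♙ ♙ ♙ ♔ ♙ ♙ ♗ ♙│2
1│♖ · · ♕ · · · ♖│1
  ─────────────────
  a b c d e f g h

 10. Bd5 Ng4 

  a b c d e f g h
  ─────────────────
8│♜ · · · ♚ ♝ · ♜│8
7│♟ · · ♟ ♟ ♟ ♟ ♟│7
6│♞ ♟ · · · · · ·│6
5│· · · ♗ · · · ·│5
4│· · · ♙ · · ♞ ·│4
3│· · · · · · · ·│3
2│♙ ♙ ♙ ♔ ♙ ♙ · ♙│2
1│♖ · · ♕ · · · ♖│1
  ─────────────────
  a b c d e f g h


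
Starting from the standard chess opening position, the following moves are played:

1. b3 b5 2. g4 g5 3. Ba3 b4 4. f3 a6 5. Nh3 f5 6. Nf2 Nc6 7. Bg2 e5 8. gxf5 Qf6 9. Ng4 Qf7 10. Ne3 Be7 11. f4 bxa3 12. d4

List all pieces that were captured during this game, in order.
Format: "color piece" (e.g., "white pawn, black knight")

Tracking captures:
  gxf5: captured black pawn
  bxa3: captured white bishop

black pawn, white bishop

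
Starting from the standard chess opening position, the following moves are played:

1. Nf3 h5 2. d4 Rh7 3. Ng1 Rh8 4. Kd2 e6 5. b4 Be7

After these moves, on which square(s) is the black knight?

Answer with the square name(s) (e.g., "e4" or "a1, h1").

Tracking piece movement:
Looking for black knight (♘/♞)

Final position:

  a b c d e f g h
  ─────────────────
8│♜ ♞ ♝ ♛ ♚ · ♞ ♜│8
7│♟ ♟ ♟ ♟ ♝ ♟ ♟ ·│7
6│· · · · ♟ · · ·│6
5│· · · · · · · ♟│5
4│· ♙ · ♙ · · · ·│4
3│· · · · · · · ·│3
2│♙ · ♙ ♔ ♙ ♙ ♙ ♙│2
1│♖ ♘ ♗ ♕ · ♗ ♘ ♖│1
  ─────────────────
  a b c d e f g h


b8, g8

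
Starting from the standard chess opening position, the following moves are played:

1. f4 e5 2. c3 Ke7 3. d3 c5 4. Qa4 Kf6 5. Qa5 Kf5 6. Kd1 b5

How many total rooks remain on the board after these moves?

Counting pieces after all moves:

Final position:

  a b c d e f g h
  ─────────────────
8│♜ ♞ ♝ ♛ · ♝ ♞ ♜│8
7│♟ · · ♟ · ♟ ♟ ♟│7
6│· · · · · · · ·│6
5│♕ ♟ ♟ · ♟ ♚ · ·│5
4│· · · · · ♙ · ·│4
3│· · ♙ ♙ · · · ·│3
2│♙ ♙ · · ♙ · ♙ ♙│2
1│♖ ♘ ♗ ♔ · ♗ ♘ ♖│1
  ─────────────────
  a b c d e f g h


4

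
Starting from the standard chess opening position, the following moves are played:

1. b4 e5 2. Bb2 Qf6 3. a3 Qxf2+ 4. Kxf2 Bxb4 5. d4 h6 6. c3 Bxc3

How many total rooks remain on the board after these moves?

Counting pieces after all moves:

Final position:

  a b c d e f g h
  ─────────────────
8│♜ ♞ ♝ · ♚ · ♞ ♜│8
7│♟ ♟ ♟ ♟ · ♟ ♟ ·│7
6│· · · · · · · ♟│6
5│· · · · ♟ · · ·│5
4│· · · ♙ · · · ·│4
3│♙ · ♝ · · · · ·│3
2│· ♗ · · ♙ ♔ ♙ ♙│2
1│♖ ♘ · ♕ · ♗ ♘ ♖│1
  ─────────────────
  a b c d e f g h


4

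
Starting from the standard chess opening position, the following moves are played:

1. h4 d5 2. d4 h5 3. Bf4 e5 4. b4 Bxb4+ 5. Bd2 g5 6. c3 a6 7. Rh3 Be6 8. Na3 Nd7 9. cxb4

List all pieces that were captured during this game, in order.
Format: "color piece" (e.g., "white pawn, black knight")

Tracking captures:
  Bxb4+: captured white pawn
  cxb4: captured black bishop

white pawn, black bishop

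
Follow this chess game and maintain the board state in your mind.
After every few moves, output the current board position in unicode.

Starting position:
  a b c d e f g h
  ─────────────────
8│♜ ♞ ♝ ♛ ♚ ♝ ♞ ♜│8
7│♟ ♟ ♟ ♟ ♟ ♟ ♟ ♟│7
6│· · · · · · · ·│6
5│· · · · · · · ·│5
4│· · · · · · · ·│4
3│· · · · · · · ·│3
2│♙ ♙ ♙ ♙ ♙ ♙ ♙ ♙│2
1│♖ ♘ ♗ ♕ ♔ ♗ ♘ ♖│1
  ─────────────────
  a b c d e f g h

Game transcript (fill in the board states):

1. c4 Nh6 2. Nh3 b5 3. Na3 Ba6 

  a b c d e f g h
  ─────────────────
8│♜ ♞ · ♛ ♚ ♝ · ♜│8
7│♟ · ♟ ♟ ♟ ♟ ♟ ♟│7
6│♝ · · · · · · ♞│6
5│· ♟ · · · · · ·│5
4│· · ♙ · · · · ·│4
3│♘ · · · · · · ♘│3
2│♙ ♙ · ♙ ♙ ♙ ♙ ♙│2
1│♖ · ♗ ♕ ♔ ♗ · ♖│1
  ─────────────────
  a b c d e f g h

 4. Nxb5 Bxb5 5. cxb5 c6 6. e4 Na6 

  a b c d e f g h
  ─────────────────
8│♜ · · ♛ ♚ ♝ · ♜│8
7│♟ · · ♟ ♟ ♟ ♟ ♟│7
6│♞ · ♟ · · · · ♞│6
5│· ♙ · · · · · ·│5
4│· · · · ♙ · · ·│4
3│· · · · · · · ♘│3
2│♙ ♙ · ♙ · ♙ ♙ ♙│2
1│♖ · ♗ ♕ ♔ ♗ · ♖│1
  ─────────────────
  a b c d e f g h

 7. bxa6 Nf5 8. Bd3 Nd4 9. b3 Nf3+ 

  a b c d e f g h
  ─────────────────
8│♜ · · ♛ ♚ ♝ · ♜│8
7│♟ · · ♟ ♟ ♟ ♟ ♟│7
6│♙ · ♟ · · · · ·│6
5│· · · · · · · ·│5
4│· · · · ♙ · · ·│4
3│· ♙ · ♗ · ♞ · ♘│3
2│♙ · · ♙ · ♙ ♙ ♙│2
1│♖ · ♗ ♕ ♔ · · ♖│1
  ─────────────────
  a b c d e f g h

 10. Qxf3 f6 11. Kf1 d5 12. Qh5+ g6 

  a b c d e f g h
  ─────────────────
8│♜ · · ♛ ♚ ♝ · ♜│8
7│♟ · · · ♟ · · ♟│7
6│♙ · ♟ · · ♟ ♟ ·│6
5│· · · ♟ · · · ♕│5
4│· · · · ♙ · · ·│4
3│· ♙ · ♗ · · · ♘│3
2│♙ · · ♙ · ♙ ♙ ♙│2
1│♖ · ♗ · · ♔ · ♖│1
  ─────────────────
  a b c d e f g h

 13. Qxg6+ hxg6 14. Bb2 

  a b c d e f g h
  ─────────────────
8│♜ · · ♛ ♚ ♝ · ♜│8
7│♟ · · · ♟ · · ·│7
6│♙ · ♟ · · ♟ ♟ ·│6
5│· · · ♟ · · · ·│5
4│· · · · ♙ · · ·│4
3│· ♙ · ♗ · · · ♘│3
2│♙ ♗ · ♙ · ♙ ♙ ♙│2
1│♖ · · · · ♔ · ♖│1
  ─────────────────
  a b c d e f g h


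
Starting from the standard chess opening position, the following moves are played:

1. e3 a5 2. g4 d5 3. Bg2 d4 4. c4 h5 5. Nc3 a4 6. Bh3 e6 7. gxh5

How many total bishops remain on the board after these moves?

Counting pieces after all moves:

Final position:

  a b c d e f g h
  ─────────────────
8│♜ ♞ ♝ ♛ ♚ ♝ ♞ ♜│8
7│· ♟ ♟ · · ♟ ♟ ·│7
6│· · · · ♟ · · ·│6
5│· · · · · · · ♙│5
4│♟ · ♙ ♟ · · · ·│4
3│· · ♘ · ♙ · · ♗│3
2│♙ ♙ · ♙ · ♙ · ♙│2
1│♖ · ♗ ♕ ♔ · ♘ ♖│1
  ─────────────────
  a b c d e f g h


4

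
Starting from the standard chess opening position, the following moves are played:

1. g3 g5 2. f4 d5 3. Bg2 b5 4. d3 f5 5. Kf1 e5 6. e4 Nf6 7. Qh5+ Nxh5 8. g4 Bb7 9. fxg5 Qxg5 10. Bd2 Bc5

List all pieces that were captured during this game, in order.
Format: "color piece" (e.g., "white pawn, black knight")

Tracking captures:
  Nxh5: captured white queen
  fxg5: captured black pawn
  Qxg5: captured white pawn

white queen, black pawn, white pawn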